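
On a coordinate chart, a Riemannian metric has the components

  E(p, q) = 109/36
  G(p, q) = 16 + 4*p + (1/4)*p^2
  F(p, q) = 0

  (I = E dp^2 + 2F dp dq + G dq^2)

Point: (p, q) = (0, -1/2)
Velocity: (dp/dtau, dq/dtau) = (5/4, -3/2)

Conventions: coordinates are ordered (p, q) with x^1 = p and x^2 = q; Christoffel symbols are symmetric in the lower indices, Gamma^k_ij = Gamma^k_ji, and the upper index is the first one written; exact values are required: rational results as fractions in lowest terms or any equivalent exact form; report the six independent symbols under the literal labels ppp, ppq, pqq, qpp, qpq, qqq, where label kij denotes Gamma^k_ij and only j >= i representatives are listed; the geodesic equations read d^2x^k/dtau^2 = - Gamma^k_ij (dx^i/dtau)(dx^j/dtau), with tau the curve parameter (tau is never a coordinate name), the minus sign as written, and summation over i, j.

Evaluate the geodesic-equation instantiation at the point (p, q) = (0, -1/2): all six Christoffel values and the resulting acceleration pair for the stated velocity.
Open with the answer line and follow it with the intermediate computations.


Answer: Gamma_ppp = 0, Gamma_ppq = 0, Gamma_pqq = -72/109, Gamma_qpp = 0, Gamma_qpq = 1/8, Gamma_qqq = 0; accelerations (d^2p/dtau^2, d^2q/dtau^2) = (162/109, 15/32)

E = 109/36, F = 0, G = 16 at the point
E_p = 0, E_q = 0, F_p = 0, F_q = 0, G_p = 4, G_q = 0
EG - F^2 = 436/9;  g^inv = (9/436) * [[16, 0], [0, 109/36]]
first-kind symbols [ij,l] = (1/2)(d_i g_jl + d_j g_il - d_l g_ij): [pp,p] = E_p/2 = 0, [pp,q] = F_p - E_q/2 = 0, [pq,p] = E_q/2 = 0, [pq,q] = G_p/2 = 2, [qq,p] = F_q - G_p/2 = -2, [qq,q] = G_q/2 = 0
Gamma^p_ij = (G*[ij,p] - F*[ij,q])/(EG - F^2), Gamma^q_ij = (E*[ij,q] - F*[ij,p])/(EG - F^2)
Gamma_ppp = 0, Gamma_ppq = 0, Gamma_pqq = -72/109, Gamma_qpp = 0, Gamma_qpq = 1/8, Gamma_qqq = 0
d^2p/dtau^2 = -(Gamma_ppp*(5/4)^2 + 2*Gamma_ppq*(5/4)*(-3/2) + Gamma_pqq*(-3/2)^2) = 162/109
d^2q/dtau^2 = -(Gamma_qpp*(5/4)^2 + 2*Gamma_qpq*(5/4)*(-3/2) + Gamma_qqq*(-3/2)^2) = 15/32


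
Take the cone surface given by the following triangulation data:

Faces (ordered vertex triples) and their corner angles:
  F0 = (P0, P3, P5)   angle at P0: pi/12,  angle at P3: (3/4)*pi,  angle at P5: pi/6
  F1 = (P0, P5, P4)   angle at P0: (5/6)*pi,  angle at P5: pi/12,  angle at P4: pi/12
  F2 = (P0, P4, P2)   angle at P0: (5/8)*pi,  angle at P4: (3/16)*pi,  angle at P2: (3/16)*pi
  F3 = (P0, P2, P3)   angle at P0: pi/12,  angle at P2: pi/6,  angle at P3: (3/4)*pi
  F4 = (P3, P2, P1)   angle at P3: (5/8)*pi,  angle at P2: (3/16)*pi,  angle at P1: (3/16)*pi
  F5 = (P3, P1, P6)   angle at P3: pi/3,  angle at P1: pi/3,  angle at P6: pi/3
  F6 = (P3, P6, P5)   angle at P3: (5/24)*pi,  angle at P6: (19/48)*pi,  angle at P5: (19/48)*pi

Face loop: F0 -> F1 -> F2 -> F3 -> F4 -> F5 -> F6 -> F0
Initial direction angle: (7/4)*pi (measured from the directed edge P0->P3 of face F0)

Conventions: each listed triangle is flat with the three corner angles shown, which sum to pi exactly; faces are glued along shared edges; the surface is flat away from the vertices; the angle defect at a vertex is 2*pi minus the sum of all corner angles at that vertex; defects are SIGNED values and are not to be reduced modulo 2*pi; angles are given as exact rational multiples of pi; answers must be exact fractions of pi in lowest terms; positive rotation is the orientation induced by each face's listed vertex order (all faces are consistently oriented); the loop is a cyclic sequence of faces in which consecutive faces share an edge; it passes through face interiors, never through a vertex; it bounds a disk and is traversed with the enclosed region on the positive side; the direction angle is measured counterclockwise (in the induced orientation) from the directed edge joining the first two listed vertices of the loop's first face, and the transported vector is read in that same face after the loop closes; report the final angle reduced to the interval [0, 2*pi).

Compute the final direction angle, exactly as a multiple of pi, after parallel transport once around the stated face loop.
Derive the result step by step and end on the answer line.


enclosed vertex P0: corner angles sum to (13/8)*pi, defect = 2*pi - (13/8)*pi = (3/8)*pi
enclosed vertex P3: corner angles sum to (8/3)*pi, defect = 2*pi - (8/3)*pi = (-2/3)*pi
the final direction is the initial angle plus the enclosed defects, taken mod 2*pi in the induced orientation
final angle = (7/4)*pi - (7/24)*pi = (35/24)*pi (mod 2*pi)

Answer: final direction angle = (35/24)*pi


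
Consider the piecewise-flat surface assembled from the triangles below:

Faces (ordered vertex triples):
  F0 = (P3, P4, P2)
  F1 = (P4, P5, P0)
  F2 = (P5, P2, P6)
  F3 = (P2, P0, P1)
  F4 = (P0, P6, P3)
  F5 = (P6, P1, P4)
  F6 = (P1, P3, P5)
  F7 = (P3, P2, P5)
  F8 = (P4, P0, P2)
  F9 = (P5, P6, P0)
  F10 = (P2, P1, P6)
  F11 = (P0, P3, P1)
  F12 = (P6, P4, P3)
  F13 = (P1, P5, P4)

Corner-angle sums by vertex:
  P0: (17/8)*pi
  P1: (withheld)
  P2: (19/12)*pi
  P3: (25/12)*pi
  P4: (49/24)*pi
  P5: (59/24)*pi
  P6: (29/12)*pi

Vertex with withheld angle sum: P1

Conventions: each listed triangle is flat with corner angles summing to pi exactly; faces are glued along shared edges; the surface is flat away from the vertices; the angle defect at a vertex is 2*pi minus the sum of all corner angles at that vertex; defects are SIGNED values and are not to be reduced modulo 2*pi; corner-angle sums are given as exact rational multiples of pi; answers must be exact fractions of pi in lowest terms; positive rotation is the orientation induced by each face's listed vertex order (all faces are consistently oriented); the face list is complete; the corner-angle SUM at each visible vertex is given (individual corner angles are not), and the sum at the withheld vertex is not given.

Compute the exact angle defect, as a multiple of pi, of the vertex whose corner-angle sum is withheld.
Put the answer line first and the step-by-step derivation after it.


Answer: defect(P1) = (17/24)*pi

V = 7, E = 21, F = 14; chi = V - E + F = 0
Gauss-Bonnet: total defect = 2*pi*chi = 0; visible defects sum to (-17/24)*pi


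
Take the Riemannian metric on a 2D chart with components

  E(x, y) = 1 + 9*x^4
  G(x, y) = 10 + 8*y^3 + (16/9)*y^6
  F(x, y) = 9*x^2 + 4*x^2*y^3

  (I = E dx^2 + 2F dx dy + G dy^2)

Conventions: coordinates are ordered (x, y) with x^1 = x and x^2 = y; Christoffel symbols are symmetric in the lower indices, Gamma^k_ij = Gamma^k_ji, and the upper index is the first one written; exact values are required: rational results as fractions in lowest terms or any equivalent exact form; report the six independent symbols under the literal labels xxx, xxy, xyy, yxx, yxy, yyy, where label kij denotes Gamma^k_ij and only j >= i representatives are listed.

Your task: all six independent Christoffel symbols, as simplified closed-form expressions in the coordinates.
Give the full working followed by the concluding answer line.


E = 1 + 9*x^4; F = 9*x^2 + 4*x^2*y^3; G = 10 + 8*y^3 + (16/9)*y^6
Gamma^k_ij = (1/2) g^{kl} (d_i g_jl + d_j g_il - d_l g_ij), with g^inv = (1/(EG-F^2)) [[G, -F], [-F, E]]
first partials: E_x = 36*x^3, E_y = 0, F_x = 18*x + 8*x*y^3, F_y = 12*x^2*y^2, G_x = 0, G_y = 24*y^2 + (32/3)*y^5
D = EG - F^2 = 10 + 8*y^3 + 9*x^4 + (16/9)*y^6
expanded: Gamma^x_xx = (G E_x - 2F F_x + F E_y)/(2D), Gamma^x_xy = (G E_y - F G_x)/(2D), Gamma^x_yy = (2G F_y - G G_x - F G_y)/(2D), Gamma^y_xx = (2E F_x - E E_y - F E_x)/(2D), Gamma^y_xy = (E G_x - F E_y)/(2D), Gamma^y_yy = (E G_y - 2F F_y + F G_x)/(2D); substitute and cancel common factors

Answer: Gamma_xxx = 162*x^3/(81*x^4 + 16*y^6 + 72*y^3 + 90), Gamma_xxy = 0, Gamma_xyy = 108*x^2*y^2/(81*x^4 + 16*y^6 + 72*y^3 + 90), Gamma_yxx = (72*x*y^3 + 162*x)/(81*x^4 + 16*y^6 + 72*y^3 + 90), Gamma_yxy = 0, Gamma_yyy = (48*y^5 + 108*y^2)/(81*x^4 + 16*y^6 + 72*y^3 + 90)


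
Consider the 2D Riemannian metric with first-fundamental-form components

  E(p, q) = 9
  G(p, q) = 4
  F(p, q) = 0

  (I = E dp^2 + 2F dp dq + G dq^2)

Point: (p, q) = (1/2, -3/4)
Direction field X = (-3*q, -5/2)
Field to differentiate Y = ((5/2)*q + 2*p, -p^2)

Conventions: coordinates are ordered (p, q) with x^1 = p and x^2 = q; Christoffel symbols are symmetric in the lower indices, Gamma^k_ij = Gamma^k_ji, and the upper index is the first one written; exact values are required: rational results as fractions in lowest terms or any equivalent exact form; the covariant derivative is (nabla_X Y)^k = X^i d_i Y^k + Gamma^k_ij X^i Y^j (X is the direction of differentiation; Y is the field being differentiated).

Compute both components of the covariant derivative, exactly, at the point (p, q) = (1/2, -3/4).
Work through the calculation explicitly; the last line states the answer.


E = 9, F = 0, G = 4 at the point
E_p = 0, E_q = 0, F_p = 0, F_q = 0, G_p = 0, G_q = 0
EG - F^2 = 36;  g^inv = (1/36) * [[4, 0], [0, 9]]
first-kind symbols [ij,l] = (1/2)(d_i g_jl + d_j g_il - d_l g_ij): [pp,p] = E_p/2 = 0, [pp,q] = F_p - E_q/2 = 0, [pq,p] = E_q/2 = 0, [pq,q] = G_p/2 = 0, [qq,p] = F_q - G_p/2 = 0, [qq,q] = G_q/2 = 0
Gamma^p_ij = (G*[ij,p] - F*[ij,q])/(EG - F^2), Gamma^q_ij = (E*[ij,q] - F*[ij,p])/(EG - F^2)
Gamma_ppp = 0, Gamma_ppq = 0, Gamma_pqq = 0, Gamma_qpp = 0, Gamma_qpq = 0, Gamma_qqq = 0
X = (9/4, -5/2), Y = (-7/8, -1/4) at the point

Answer: (nabla_X Y)^p = -7/4, (nabla_X Y)^q = -9/4


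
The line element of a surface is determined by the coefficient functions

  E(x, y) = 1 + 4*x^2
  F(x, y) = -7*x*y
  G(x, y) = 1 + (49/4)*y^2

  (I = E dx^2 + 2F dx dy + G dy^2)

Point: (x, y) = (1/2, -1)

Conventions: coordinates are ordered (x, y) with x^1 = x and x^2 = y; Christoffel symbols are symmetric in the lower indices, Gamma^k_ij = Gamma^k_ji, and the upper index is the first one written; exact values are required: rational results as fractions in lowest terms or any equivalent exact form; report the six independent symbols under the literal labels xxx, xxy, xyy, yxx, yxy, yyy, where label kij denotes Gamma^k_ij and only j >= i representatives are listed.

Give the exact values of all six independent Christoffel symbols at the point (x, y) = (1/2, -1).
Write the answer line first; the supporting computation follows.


Answer: Gamma_xxx = 8/57, Gamma_xxy = 0, Gamma_xyy = -14/57, Gamma_yxx = 28/57, Gamma_yxy = 0, Gamma_yyy = -49/57

E = 2, F = 7/2, G = 53/4 at the point
E_x = 4, E_y = 0, F_x = 7, F_y = -7/2, G_x = 0, G_y = -49/2
EG - F^2 = 57/4;  g^inv = (4/57) * [[53/4, -7/2], [-7/2, 2]]
first-kind symbols [ij,l] = (1/2)(d_i g_jl + d_j g_il - d_l g_ij): [xx,x] = E_x/2 = 2, [xx,y] = F_x - E_y/2 = 7, [xy,x] = E_y/2 = 0, [xy,y] = G_x/2 = 0, [yy,x] = F_y - G_x/2 = -7/2, [yy,y] = G_y/2 = -49/4
Gamma^x_ij = (G*[ij,x] - F*[ij,y])/(EG - F^2), Gamma^y_ij = (E*[ij,y] - F*[ij,x])/(EG - F^2)


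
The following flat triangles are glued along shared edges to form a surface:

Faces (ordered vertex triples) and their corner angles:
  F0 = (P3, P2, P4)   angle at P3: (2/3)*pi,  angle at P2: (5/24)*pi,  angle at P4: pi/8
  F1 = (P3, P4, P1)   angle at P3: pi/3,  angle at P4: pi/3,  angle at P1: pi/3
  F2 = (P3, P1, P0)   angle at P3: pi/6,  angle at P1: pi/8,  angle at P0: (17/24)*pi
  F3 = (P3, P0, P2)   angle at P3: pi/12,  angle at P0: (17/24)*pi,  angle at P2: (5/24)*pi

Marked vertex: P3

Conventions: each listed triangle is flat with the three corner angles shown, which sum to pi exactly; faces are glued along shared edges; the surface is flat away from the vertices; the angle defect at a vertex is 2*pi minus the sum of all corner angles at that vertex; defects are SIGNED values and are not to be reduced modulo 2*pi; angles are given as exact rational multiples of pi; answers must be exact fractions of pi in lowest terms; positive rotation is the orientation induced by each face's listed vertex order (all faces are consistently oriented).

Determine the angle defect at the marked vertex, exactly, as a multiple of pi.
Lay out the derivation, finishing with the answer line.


Sum of corner angles at P3: (5/4)*pi
defect = 2*pi - (5/4)*pi

Answer: defect(P3) = (3/4)*pi


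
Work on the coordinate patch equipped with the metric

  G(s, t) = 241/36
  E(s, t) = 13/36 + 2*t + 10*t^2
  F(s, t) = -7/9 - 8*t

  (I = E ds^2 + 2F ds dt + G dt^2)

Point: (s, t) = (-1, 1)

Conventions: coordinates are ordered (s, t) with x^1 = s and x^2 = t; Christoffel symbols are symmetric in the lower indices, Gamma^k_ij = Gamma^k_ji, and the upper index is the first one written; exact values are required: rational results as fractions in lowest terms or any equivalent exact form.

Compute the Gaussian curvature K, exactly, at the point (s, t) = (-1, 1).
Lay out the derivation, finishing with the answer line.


E = 445/36, F = -79/9, G = 241/36, EG - F^2 = 821/144 at the point
E_s = 0, E_t = 22, F_s = 0, F_t = -8, G_s = 0, G_t = 0
E_tt = 20, F_st = 0, G_ss = 0
Brioschi: K = (det M1 - det M2) / (EG - F^2)^2 with the standard first/second-derivative matrices M1, M2.
M1 = [[-E_tt/2 + F_st - G_ss/2, E_s/2, F_s - E_t/2], [F_t - G_s/2, E, F], [G_t/2, F, G]] = [[-10, 0, -11], [-8, 445/36, -79/9], [0, -79/9, 241/36]]; det M1 = -19907/24
M2 = [[0, E_t/2, G_s/2], [E_t/2, E, F], [G_s/2, F, G]] = [[0, 11, 0], [11, 445/36, -79/9], [0, -79/9, 241/36]]; det M2 = -29161/36
det M1 - det M2 = -1399/72; K = -1399/72 / (821/144)^2 = -402912/674041

Answer: K = -402912/674041


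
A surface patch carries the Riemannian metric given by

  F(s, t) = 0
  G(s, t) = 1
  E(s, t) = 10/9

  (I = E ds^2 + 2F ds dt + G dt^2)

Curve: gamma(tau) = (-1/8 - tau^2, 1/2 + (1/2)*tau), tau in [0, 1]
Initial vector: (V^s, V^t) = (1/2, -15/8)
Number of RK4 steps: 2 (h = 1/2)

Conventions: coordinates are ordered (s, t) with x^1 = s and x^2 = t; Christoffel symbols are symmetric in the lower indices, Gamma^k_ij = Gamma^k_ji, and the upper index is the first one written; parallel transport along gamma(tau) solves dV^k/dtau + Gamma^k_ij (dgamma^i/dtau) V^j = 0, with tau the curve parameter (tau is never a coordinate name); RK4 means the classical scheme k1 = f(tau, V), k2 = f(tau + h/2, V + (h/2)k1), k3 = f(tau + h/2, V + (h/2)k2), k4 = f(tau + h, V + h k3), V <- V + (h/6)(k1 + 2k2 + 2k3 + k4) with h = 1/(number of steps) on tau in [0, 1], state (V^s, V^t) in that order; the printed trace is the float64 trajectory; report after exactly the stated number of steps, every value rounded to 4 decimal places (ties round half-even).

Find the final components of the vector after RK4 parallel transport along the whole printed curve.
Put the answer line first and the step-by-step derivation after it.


Answer: V^s = 0.5000, V^t = -1.8750

gamma'(tau) = (-2*tau, 1/2); f(tau, V)^k = -Gamma^k_ij(gamma(tau)) gamma'^i(tau) V^j; h = 1/2; intermediate values shown to 6 dp
curve data and Christoffel symbols at the stage parameters:
  tau = 0.000000: gamma = (-0.125000, 0.500000), gamma' = (0.000000, 0.500000); Gamma_sss = 0.000000, Gamma_sst = 0.000000, Gamma_stt = 0.000000, Gamma_tss = 0.000000, Gamma_tst = 0.000000, Gamma_ttt = 0.000000
  tau = 0.250000: gamma = (-0.187500, 0.625000), gamma' = (-0.500000, 0.500000); Gamma_sss = 0.000000, Gamma_sst = 0.000000, Gamma_stt = 0.000000, Gamma_tss = 0.000000, Gamma_tst = 0.000000, Gamma_ttt = 0.000000
  tau = 0.500000: gamma = (-0.375000, 0.750000), gamma' = (-1.000000, 0.500000); Gamma_sss = 0.000000, Gamma_sst = 0.000000, Gamma_stt = 0.000000, Gamma_tss = 0.000000, Gamma_tst = 0.000000, Gamma_ttt = 0.000000
  tau = 0.750000: gamma = (-0.687500, 0.875000), gamma' = (-1.500000, 0.500000); Gamma_sss = 0.000000, Gamma_sst = 0.000000, Gamma_stt = 0.000000, Gamma_tss = 0.000000, Gamma_tst = 0.000000, Gamma_ttt = 0.000000
  tau = 1.000000: gamma = (-1.125000, 1.000000), gamma' = (-2.000000, 0.500000); Gamma_sss = 0.000000, Gamma_sst = 0.000000, Gamma_stt = 0.000000, Gamma_tss = 0.000000, Gamma_tst = 0.000000, Gamma_ttt = 0.000000
step 0: V^s = 0.5000, V^t = -1.8750
step 1: k1 = (0.000000, 0.000000), k2 = (0.000000, 0.000000), k3 = (0.000000, 0.000000), k4 = (0.000000, 0.000000); V <- V + (h/6)(k1 + 2k2 + 2k3 + k4): V^s = 0.5000, V^t = -1.8750
step 2: k1 = (0.000000, 0.000000), k2 = (0.000000, 0.000000), k3 = (0.000000, 0.000000), k4 = (0.000000, 0.000000); V <- V + (h/6)(k1 + 2k2 + 2k3 + k4): V^s = 0.5000, V^t = -1.8750


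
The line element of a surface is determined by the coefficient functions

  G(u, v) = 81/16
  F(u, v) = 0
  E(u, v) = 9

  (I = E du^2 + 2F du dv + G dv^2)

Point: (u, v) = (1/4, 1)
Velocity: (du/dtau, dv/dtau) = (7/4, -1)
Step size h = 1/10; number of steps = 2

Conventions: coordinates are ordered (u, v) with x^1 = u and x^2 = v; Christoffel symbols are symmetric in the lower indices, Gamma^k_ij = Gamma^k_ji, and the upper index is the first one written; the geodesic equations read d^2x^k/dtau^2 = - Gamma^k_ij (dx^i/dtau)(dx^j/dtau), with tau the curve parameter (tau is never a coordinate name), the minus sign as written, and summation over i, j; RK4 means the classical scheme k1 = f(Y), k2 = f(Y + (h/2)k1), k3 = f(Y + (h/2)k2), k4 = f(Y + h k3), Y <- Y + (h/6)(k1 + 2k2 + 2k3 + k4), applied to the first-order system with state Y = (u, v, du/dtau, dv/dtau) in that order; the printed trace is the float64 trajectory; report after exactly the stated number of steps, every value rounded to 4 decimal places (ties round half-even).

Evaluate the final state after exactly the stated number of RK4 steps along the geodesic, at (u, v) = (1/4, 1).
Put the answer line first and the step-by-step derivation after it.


Answer: u = 0.6000, v = 0.8000, du/dtau = 1.7500, dv/dtau = -1.0000

f(Y) = (du/dtau, dv/dtau, -Gamma^u_ij Y'^i Y'^j, -Gamma^v_ij Y'^i Y'^j) with the Gammas evaluated at the stage position; h = 0.100000; intermediate values shown to 6 dp
step 0: u = 0.2500, v = 1.0000, du/dtau = 1.7500, dv/dtau = -1.0000
step 1:
  k1: at (u, v) = (0.250000, 1.000000), (du/dtau, dv/dtau) = (1.750000, -1.000000); Gamma_uuu = 0.000000, Gamma_uuv = 0.000000, Gamma_uvv = 0.000000, Gamma_vuu = 0.000000, Gamma_vuv = 0.000000, Gamma_vvv = 0.000000; k1 = (1.750000, -1.000000, 0.000000, 0.000000)
  k2: at (u, v) = (0.337500, 0.950000), (du/dtau, dv/dtau) = (1.750000, -1.000000); Gamma_uuu = 0.000000, Gamma_uuv = 0.000000, Gamma_uvv = 0.000000, Gamma_vuu = 0.000000, Gamma_vuv = 0.000000, Gamma_vvv = 0.000000; k2 = (1.750000, -1.000000, 0.000000, 0.000000)
  k3: at (u, v) = (0.337500, 0.950000), (du/dtau, dv/dtau) = (1.750000, -1.000000); Gamma_uuu = 0.000000, Gamma_uuv = 0.000000, Gamma_uvv = 0.000000, Gamma_vuu = 0.000000, Gamma_vuv = 0.000000, Gamma_vvv = 0.000000; k3 = (1.750000, -1.000000, 0.000000, 0.000000)
  k4: at (u, v) = (0.425000, 0.900000), (du/dtau, dv/dtau) = (1.750000, -1.000000); Gamma_uuu = 0.000000, Gamma_uuv = 0.000000, Gamma_uvv = 0.000000, Gamma_vuu = 0.000000, Gamma_vuv = 0.000000, Gamma_vvv = 0.000000; k4 = (1.750000, -1.000000, 0.000000, 0.000000)
  Y <- Y + (h/6)(k1 + 2k2 + 2k3 + k4): u = 0.4250, v = 0.9000, du/dtau = 1.7500, dv/dtau = -1.0000
step 2:
  k1: at (u, v) = (0.425000, 0.900000), (du/dtau, dv/dtau) = (1.750000, -1.000000); Gamma_uuu = 0.000000, Gamma_uuv = 0.000000, Gamma_uvv = 0.000000, Gamma_vuu = 0.000000, Gamma_vuv = 0.000000, Gamma_vvv = 0.000000; k1 = (1.750000, -1.000000, 0.000000, 0.000000)
  k2: at (u, v) = (0.512500, 0.850000), (du/dtau, dv/dtau) = (1.750000, -1.000000); Gamma_uuu = 0.000000, Gamma_uuv = 0.000000, Gamma_uvv = 0.000000, Gamma_vuu = 0.000000, Gamma_vuv = 0.000000, Gamma_vvv = 0.000000; k2 = (1.750000, -1.000000, 0.000000, 0.000000)
  k3: at (u, v) = (0.512500, 0.850000), (du/dtau, dv/dtau) = (1.750000, -1.000000); Gamma_uuu = 0.000000, Gamma_uuv = 0.000000, Gamma_uvv = 0.000000, Gamma_vuu = 0.000000, Gamma_vuv = 0.000000, Gamma_vvv = 0.000000; k3 = (1.750000, -1.000000, 0.000000, 0.000000)
  k4: at (u, v) = (0.600000, 0.800000), (du/dtau, dv/dtau) = (1.750000, -1.000000); Gamma_uuu = 0.000000, Gamma_uuv = 0.000000, Gamma_uvv = 0.000000, Gamma_vuu = 0.000000, Gamma_vuv = 0.000000, Gamma_vvv = 0.000000; k4 = (1.750000, -1.000000, 0.000000, 0.000000)
  Y <- Y + (h/6)(k1 + 2k2 + 2k3 + k4): u = 0.6000, v = 0.8000, du/dtau = 1.7500, dv/dtau = -1.0000


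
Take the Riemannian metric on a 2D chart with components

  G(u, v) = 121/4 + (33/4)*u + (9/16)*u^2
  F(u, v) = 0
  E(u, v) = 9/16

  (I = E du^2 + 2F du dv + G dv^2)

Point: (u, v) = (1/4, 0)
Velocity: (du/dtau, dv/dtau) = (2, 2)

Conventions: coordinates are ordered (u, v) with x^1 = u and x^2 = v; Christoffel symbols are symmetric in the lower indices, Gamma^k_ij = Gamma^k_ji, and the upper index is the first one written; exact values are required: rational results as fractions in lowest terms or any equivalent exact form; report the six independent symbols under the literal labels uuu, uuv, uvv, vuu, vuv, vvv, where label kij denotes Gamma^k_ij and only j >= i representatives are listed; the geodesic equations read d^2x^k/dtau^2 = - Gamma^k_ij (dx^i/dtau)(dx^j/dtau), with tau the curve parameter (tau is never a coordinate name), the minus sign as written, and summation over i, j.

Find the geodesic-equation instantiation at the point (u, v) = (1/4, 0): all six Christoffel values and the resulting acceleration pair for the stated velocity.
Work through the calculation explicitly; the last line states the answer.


E = 9/16, F = 0, G = 8281/256 at the point
E_u = 0, E_v = 0, F_u = 0, F_v = 0, G_u = 273/32, G_v = 0
EG - F^2 = 74529/4096;  g^inv = (4096/74529) * [[8281/256, 0], [0, 9/16]]
first-kind symbols [ij,l] = (1/2)(d_i g_jl + d_j g_il - d_l g_ij): [uu,u] = E_u/2 = 0, [uu,v] = F_u - E_v/2 = 0, [uv,u] = E_v/2 = 0, [uv,v] = G_u/2 = 273/64, [vv,u] = F_v - G_u/2 = -273/64, [vv,v] = G_v/2 = 0
Gamma^u_ij = (G*[ij,u] - F*[ij,v])/(EG - F^2), Gamma^v_ij = (E*[ij,v] - F*[ij,u])/(EG - F^2)
Gamma_uuu = 0, Gamma_uuv = 0, Gamma_uvv = -91/12, Gamma_vuu = 0, Gamma_vuv = 12/91, Gamma_vvv = 0
d^2u/dtau^2 = -(Gamma_uuu*(2)^2 + 2*Gamma_uuv*(2)*(2) + Gamma_uvv*(2)^2) = 91/3
d^2v/dtau^2 = -(Gamma_vuu*(2)^2 + 2*Gamma_vuv*(2)*(2) + Gamma_vvv*(2)^2) = -96/91

Answer: Gamma_uuu = 0, Gamma_uuv = 0, Gamma_uvv = -91/12, Gamma_vuu = 0, Gamma_vuv = 12/91, Gamma_vvv = 0; accelerations (d^2u/dtau^2, d^2v/dtau^2) = (91/3, -96/91)


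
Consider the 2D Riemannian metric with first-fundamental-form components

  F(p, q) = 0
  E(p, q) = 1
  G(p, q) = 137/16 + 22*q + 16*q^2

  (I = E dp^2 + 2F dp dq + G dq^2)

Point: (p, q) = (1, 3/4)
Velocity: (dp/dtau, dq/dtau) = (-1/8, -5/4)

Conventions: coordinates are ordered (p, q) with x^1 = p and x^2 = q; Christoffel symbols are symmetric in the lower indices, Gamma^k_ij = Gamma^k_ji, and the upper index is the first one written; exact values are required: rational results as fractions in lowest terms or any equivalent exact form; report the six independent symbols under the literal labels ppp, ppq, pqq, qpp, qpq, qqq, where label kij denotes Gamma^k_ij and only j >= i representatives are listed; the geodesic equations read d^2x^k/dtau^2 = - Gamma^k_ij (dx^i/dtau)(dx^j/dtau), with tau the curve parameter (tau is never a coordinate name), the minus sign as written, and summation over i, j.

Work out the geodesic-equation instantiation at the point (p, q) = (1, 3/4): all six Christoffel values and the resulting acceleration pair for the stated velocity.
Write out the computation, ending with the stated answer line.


E = 1, F = 0, G = 545/16 at the point
E_p = 0, E_q = 0, F_p = 0, F_q = 0, G_p = 0, G_q = 46
EG - F^2 = 545/16;  g^inv = (16/545) * [[545/16, 0], [0, 1]]
first-kind symbols [ij,l] = (1/2)(d_i g_jl + d_j g_il - d_l g_ij): [pp,p] = E_p/2 = 0, [pp,q] = F_p - E_q/2 = 0, [pq,p] = E_q/2 = 0, [pq,q] = G_p/2 = 0, [qq,p] = F_q - G_p/2 = 0, [qq,q] = G_q/2 = 23
Gamma^p_ij = (G*[ij,p] - F*[ij,q])/(EG - F^2), Gamma^q_ij = (E*[ij,q] - F*[ij,p])/(EG - F^2)
Gamma_ppp = 0, Gamma_ppq = 0, Gamma_pqq = 0, Gamma_qpp = 0, Gamma_qpq = 0, Gamma_qqq = 368/545
d^2p/dtau^2 = -(Gamma_ppp*(-1/8)^2 + 2*Gamma_ppq*(-1/8)*(-5/4) + Gamma_pqq*(-5/4)^2) = 0
d^2q/dtau^2 = -(Gamma_qpp*(-1/8)^2 + 2*Gamma_qpq*(-1/8)*(-5/4) + Gamma_qqq*(-5/4)^2) = -115/109

Answer: Gamma_ppp = 0, Gamma_ppq = 0, Gamma_pqq = 0, Gamma_qpp = 0, Gamma_qpq = 0, Gamma_qqq = 368/545; accelerations (d^2p/dtau^2, d^2q/dtau^2) = (0, -115/109)


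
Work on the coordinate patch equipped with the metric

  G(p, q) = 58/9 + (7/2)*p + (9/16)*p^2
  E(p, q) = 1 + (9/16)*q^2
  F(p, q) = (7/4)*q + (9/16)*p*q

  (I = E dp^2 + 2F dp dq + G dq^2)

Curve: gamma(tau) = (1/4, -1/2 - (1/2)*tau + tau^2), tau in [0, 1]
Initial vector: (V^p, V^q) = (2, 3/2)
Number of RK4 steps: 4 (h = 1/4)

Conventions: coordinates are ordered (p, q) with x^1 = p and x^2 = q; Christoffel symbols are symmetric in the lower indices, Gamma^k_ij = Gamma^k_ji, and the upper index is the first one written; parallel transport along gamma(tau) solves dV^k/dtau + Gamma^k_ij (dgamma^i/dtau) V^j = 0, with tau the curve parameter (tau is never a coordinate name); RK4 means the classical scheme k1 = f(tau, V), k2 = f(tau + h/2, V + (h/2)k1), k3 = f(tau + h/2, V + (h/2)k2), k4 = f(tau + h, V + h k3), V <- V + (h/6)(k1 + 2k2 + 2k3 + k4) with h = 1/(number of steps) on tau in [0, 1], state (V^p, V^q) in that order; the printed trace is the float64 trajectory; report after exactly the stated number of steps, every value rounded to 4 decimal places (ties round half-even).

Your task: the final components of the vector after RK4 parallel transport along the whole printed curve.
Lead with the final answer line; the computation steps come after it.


Answer: V^p = 2.0190, V^q = 1.2429

gamma'(tau) = (0, -1/2 + 2*tau); f(tau, V)^k = -Gamma^k_ij(gamma(tau)) gamma'^i(tau) V^j; h = 1/4; intermediate values shown to 6 dp
curve data and Christoffel symbols at the stage parameters:
  tau = 0.000000: gamma = (0.250000, -0.500000), gamma' = (0.000000, -0.500000); Gamma_ppp = 0.000000, Gamma_ppq = -0.037524, Gamma_pqq = 0.000000, Gamma_qpp = 0.000000, Gamma_qpq = 0.252244, Gamma_qqq = 0.000000
  tau = 0.125000: gamma = (0.250000, -0.546875), gamma' = (0.000000, -0.250000); Gamma_ppp = 0.000000, Gamma_ppq = -0.040891, Gamma_pqq = 0.000000, Gamma_qpp = 0.000000, Gamma_qpq = 0.251318, Gamma_qqq = 0.000000
  tau = 0.250000: gamma = (0.250000, -0.562500), gamma' = (0.000000, 0.000000); Gamma_ppp = 0.000000, Gamma_ppq = -0.042005, Gamma_pqq = 0.000000, Gamma_qpp = 0.000000, Gamma_qpq = 0.250993, Gamma_qqq = 0.000000
  tau = 0.375000: gamma = (0.250000, -0.546875), gamma' = (0.000000, 0.250000); Gamma_ppp = 0.000000, Gamma_ppq = -0.040891, Gamma_pqq = 0.000000, Gamma_qpp = 0.000000, Gamma_qpq = 0.251318, Gamma_qqq = 0.000000
  tau = 0.500000: gamma = (0.250000, -0.500000), gamma' = (0.000000, 0.500000); Gamma_ppp = 0.000000, Gamma_ppq = -0.037524, Gamma_pqq = 0.000000, Gamma_qpp = 0.000000, Gamma_qpq = 0.252244, Gamma_qqq = 0.000000
  tau = 0.625000: gamma = (0.250000, -0.421875), gamma' = (0.000000, 0.750000); Gamma_ppp = 0.000000, Gamma_ppq = -0.031833, Gamma_pqq = 0.000000, Gamma_qpp = 0.000000, Gamma_qpq = 0.253615, Gamma_qqq = 0.000000
  tau = 0.750000: gamma = (0.250000, -0.312500), gamma' = (0.000000, 1.000000); Gamma_ppp = 0.000000, Gamma_ppq = -0.023724, Gamma_pqq = 0.000000, Gamma_qpp = 0.000000, Gamma_qpq = 0.255161, Gamma_qqq = 0.000000
  tau = 0.875000: gamma = (0.250000, -0.171875), gamma' = (0.000000, 1.250000); Gamma_ppp = 0.000000, Gamma_ppq = -0.013116, Gamma_pqq = 0.000000, Gamma_qpp = 0.000000, Gamma_qpq = 0.256487, Gamma_qqq = 0.000000
  tau = 1.000000: gamma = (0.250000, 0.000000), gamma' = (0.000000, 1.500000); Gamma_ppp = 0.000000, Gamma_ppq = 0.000000, Gamma_pqq = 0.000000, Gamma_qpp = 0.000000, Gamma_qpq = 0.257067, Gamma_qqq = 0.000000
step 0: V^p = 2.0000, V^q = 1.5000
step 1: k1 = (-0.037524, 0.252244), k2 = (-0.020398, 0.125364), k3 = (-0.020420, 0.125499), k4 = (0.000000, 0.000000); V <- V + (h/6)(k1 + 2k2 + 2k3 + k4): V^p = 1.9950, V^q = 1.5314
step 2: k1 = (0.000000, 0.000000), k2 = (0.020395, -0.125347), k3 = (0.020421, -0.125507), k4 = (0.037527, -0.252262); V <- V + (h/6)(k1 + 2k2 + 2k3 + k4): V^p = 2.0000, V^q = 1.5000
step 3: k1 = (0.037524, -0.252244), k2 = (0.047861, -0.381314), k3 = (0.047892, -0.381560), k4 = (0.047731, -0.513377); V <- V + (h/6)(k1 + 2k2 + 2k3 + k4): V^p = 2.0115, V^q = 1.4045
step 4: k1 = (0.047721, -0.513265), k2 = (0.033076, -0.646828), k3 = (0.033046, -0.646241), k4 = (0.000000, -0.778833); V <- V + (h/6)(k1 + 2k2 + 2k3 + k4): V^p = 2.0190, V^q = 1.2429


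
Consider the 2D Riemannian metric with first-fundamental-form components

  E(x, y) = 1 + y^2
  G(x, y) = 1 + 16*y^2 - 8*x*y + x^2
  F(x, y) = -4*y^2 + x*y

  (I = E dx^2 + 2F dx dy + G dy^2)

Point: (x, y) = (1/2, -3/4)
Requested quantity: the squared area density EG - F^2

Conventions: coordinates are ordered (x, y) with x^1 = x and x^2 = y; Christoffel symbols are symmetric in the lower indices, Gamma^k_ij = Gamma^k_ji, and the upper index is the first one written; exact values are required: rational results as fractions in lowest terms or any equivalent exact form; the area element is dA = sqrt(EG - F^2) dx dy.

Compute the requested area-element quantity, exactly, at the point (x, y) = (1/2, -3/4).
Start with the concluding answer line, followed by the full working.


Answer: EG - F^2 = 221/16

E = 25/16, F = -21/8, G = 53/4; EG - F^2 = 221/16


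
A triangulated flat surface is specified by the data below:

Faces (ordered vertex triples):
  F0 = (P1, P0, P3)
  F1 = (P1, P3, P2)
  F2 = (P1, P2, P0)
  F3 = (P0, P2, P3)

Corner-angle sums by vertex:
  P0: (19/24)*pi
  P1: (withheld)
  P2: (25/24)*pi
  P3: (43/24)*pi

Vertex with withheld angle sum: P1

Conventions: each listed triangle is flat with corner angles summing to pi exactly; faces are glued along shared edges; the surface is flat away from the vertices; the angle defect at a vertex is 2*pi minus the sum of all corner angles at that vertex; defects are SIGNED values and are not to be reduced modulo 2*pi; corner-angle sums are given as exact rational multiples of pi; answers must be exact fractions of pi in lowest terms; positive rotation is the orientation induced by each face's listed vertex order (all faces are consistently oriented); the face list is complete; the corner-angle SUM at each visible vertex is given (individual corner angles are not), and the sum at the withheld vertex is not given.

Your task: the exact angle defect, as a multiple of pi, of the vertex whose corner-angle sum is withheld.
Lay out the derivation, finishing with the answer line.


V = 4, E = 6, F = 4; chi = V - E + F = 2
Gauss-Bonnet: total defect = 2*pi*chi = 4*pi; visible defects sum to (19/8)*pi

Answer: defect(P1) = (13/8)*pi


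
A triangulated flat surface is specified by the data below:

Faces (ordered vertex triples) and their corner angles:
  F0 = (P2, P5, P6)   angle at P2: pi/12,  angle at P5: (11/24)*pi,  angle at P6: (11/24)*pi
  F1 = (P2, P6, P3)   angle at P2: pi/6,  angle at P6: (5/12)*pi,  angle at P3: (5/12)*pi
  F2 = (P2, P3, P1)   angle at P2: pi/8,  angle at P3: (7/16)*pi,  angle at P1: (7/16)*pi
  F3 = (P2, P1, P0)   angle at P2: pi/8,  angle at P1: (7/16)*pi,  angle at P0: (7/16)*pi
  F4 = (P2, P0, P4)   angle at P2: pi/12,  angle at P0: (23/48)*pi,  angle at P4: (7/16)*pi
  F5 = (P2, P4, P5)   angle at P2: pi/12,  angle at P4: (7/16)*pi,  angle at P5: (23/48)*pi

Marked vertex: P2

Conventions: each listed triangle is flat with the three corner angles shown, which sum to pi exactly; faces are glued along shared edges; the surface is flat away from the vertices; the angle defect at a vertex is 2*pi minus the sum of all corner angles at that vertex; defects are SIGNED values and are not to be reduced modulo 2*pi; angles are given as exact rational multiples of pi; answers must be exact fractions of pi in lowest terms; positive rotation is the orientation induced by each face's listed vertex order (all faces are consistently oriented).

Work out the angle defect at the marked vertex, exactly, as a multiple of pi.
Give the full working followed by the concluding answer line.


Sum of corner angles at P2: (2/3)*pi
defect = 2*pi - (2/3)*pi

Answer: defect(P2) = (4/3)*pi


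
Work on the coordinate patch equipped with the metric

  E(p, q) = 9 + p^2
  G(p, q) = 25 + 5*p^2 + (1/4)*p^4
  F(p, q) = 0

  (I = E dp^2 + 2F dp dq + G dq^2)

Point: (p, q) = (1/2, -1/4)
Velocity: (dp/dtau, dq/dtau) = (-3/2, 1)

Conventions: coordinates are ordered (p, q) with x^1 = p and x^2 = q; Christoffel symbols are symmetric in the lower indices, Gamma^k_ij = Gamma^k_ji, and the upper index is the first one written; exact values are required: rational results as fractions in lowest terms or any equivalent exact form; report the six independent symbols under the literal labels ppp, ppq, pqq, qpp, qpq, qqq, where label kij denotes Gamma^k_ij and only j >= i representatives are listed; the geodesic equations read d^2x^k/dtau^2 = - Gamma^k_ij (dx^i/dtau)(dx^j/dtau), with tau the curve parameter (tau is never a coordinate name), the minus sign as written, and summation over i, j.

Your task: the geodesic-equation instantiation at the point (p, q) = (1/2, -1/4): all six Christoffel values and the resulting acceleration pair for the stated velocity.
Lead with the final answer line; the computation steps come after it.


Answer: Gamma_ppp = 2/37, Gamma_ppq = 0, Gamma_pqq = -41/148, Gamma_qpp = 0, Gamma_qpq = 4/41, Gamma_qqq = 0; accelerations (d^2p/dtau^2, d^2q/dtau^2) = (23/148, 12/41)

E = 37/4, F = 0, G = 1681/64 at the point
E_p = 1, E_q = 0, F_p = 0, F_q = 0, G_p = 41/8, G_q = 0
EG - F^2 = 62197/256;  g^inv = (256/62197) * [[1681/64, 0], [0, 37/4]]
first-kind symbols [ij,l] = (1/2)(d_i g_jl + d_j g_il - d_l g_ij): [pp,p] = E_p/2 = 1/2, [pp,q] = F_p - E_q/2 = 0, [pq,p] = E_q/2 = 0, [pq,q] = G_p/2 = 41/16, [qq,p] = F_q - G_p/2 = -41/16, [qq,q] = G_q/2 = 0
Gamma^p_ij = (G*[ij,p] - F*[ij,q])/(EG - F^2), Gamma^q_ij = (E*[ij,q] - F*[ij,p])/(EG - F^2)
Gamma_ppp = 2/37, Gamma_ppq = 0, Gamma_pqq = -41/148, Gamma_qpp = 0, Gamma_qpq = 4/41, Gamma_qqq = 0
d^2p/dtau^2 = -(Gamma_ppp*(-3/2)^2 + 2*Gamma_ppq*(-3/2)*(1) + Gamma_pqq*(1)^2) = 23/148
d^2q/dtau^2 = -(Gamma_qpp*(-3/2)^2 + 2*Gamma_qpq*(-3/2)*(1) + Gamma_qqq*(1)^2) = 12/41


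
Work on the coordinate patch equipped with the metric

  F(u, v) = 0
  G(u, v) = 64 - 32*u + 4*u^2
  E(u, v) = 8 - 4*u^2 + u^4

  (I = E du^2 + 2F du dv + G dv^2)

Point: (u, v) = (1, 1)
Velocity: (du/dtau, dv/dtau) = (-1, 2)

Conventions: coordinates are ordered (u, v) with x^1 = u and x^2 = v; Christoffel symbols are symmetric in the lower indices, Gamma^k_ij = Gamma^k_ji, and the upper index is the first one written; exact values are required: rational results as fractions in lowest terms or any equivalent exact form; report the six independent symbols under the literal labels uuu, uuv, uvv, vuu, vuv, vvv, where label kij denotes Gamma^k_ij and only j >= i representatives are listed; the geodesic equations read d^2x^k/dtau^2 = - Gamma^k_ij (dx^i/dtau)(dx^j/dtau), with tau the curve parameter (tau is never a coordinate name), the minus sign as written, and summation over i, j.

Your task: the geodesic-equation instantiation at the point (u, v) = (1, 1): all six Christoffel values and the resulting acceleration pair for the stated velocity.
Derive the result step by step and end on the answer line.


E = 5, F = 0, G = 36 at the point
E_u = -4, E_v = 0, F_u = 0, F_v = 0, G_u = -24, G_v = 0
EG - F^2 = 180;  g^inv = (1/180) * [[36, 0], [0, 5]]
first-kind symbols [ij,l] = (1/2)(d_i g_jl + d_j g_il - d_l g_ij): [uu,u] = E_u/2 = -2, [uu,v] = F_u - E_v/2 = 0, [uv,u] = E_v/2 = 0, [uv,v] = G_u/2 = -12, [vv,u] = F_v - G_u/2 = 12, [vv,v] = G_v/2 = 0
Gamma^u_ij = (G*[ij,u] - F*[ij,v])/(EG - F^2), Gamma^v_ij = (E*[ij,v] - F*[ij,u])/(EG - F^2)
Gamma_uuu = -2/5, Gamma_uuv = 0, Gamma_uvv = 12/5, Gamma_vuu = 0, Gamma_vuv = -1/3, Gamma_vvv = 0
d^2u/dtau^2 = -(Gamma_uuu*(-1)^2 + 2*Gamma_uuv*(-1)*(2) + Gamma_uvv*(2)^2) = -46/5
d^2v/dtau^2 = -(Gamma_vuu*(-1)^2 + 2*Gamma_vuv*(-1)*(2) + Gamma_vvv*(2)^2) = -4/3

Answer: Gamma_uuu = -2/5, Gamma_uuv = 0, Gamma_uvv = 12/5, Gamma_vuu = 0, Gamma_vuv = -1/3, Gamma_vvv = 0; accelerations (d^2u/dtau^2, d^2v/dtau^2) = (-46/5, -4/3)


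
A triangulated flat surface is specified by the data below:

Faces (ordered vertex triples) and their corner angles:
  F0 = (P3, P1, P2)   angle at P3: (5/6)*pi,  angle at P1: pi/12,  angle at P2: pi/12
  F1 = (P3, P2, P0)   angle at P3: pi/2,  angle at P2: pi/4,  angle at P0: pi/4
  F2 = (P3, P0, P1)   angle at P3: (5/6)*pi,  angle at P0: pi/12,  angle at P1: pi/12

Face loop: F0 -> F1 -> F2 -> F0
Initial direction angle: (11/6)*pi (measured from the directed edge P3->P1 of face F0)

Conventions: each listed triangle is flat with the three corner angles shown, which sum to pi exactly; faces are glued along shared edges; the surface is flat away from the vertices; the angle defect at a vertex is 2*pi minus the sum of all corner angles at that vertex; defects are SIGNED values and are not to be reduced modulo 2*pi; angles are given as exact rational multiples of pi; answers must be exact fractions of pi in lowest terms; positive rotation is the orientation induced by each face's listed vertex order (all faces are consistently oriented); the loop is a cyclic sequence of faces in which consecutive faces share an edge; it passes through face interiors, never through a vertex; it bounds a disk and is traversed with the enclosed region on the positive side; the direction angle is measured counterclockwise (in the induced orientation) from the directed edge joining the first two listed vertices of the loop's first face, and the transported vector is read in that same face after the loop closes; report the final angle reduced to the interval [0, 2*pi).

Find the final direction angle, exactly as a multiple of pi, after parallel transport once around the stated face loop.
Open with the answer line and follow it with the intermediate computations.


Answer: final direction angle = (5/3)*pi

enclosed vertex P3: corner angles sum to (13/6)*pi, defect = 2*pi - (13/6)*pi = -pi/6
adding the enclosed defects to the starting angle (mod 2*pi, induced orientation) gives the holonomy
final angle = (11/6)*pi - pi/6 = (5/3)*pi (mod 2*pi)


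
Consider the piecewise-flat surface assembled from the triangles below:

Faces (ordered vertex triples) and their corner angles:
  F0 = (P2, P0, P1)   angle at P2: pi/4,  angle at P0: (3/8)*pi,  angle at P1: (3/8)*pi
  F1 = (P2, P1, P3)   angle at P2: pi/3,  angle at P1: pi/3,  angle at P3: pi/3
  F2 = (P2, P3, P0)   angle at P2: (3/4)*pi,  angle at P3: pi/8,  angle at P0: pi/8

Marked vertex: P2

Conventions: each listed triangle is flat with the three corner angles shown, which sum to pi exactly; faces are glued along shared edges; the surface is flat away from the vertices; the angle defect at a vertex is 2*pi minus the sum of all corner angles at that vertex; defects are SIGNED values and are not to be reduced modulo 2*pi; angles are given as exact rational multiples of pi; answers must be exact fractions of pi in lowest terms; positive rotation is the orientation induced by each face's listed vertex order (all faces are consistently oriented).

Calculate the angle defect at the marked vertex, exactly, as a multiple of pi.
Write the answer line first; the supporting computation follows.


Answer: defect(P2) = (2/3)*pi

Sum of corner angles at P2: (4/3)*pi
defect = 2*pi - (4/3)*pi


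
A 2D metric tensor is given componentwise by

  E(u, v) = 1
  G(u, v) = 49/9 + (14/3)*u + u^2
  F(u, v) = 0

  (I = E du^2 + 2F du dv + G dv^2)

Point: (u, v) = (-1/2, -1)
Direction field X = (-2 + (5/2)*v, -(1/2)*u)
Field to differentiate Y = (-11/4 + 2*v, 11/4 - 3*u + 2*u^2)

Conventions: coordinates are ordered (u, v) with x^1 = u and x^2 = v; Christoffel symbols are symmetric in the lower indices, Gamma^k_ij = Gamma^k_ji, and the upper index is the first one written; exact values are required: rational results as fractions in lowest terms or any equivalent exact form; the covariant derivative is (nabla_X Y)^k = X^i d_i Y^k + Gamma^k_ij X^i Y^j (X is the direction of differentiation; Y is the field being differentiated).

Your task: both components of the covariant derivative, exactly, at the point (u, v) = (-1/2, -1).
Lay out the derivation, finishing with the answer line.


E = 1, F = 0, G = 121/36 at the point
E_u = 0, E_v = 0, F_u = 0, F_v = 0, G_u = 11/3, G_v = 0
EG - F^2 = 121/36;  g^inv = (36/121) * [[121/36, 0], [0, 1]]
first-kind symbols [ij,l] = (1/2)(d_i g_jl + d_j g_il - d_l g_ij): [uu,u] = E_u/2 = 0, [uu,v] = F_u - E_v/2 = 0, [uv,u] = E_v/2 = 0, [uv,v] = G_u/2 = 11/6, [vv,u] = F_v - G_u/2 = -11/6, [vv,v] = G_v/2 = 0
Gamma^u_ij = (G*[ij,u] - F*[ij,v])/(EG - F^2), Gamma^v_ij = (E*[ij,v] - F*[ij,u])/(EG - F^2)
Gamma_uuu = 0, Gamma_uuv = 0, Gamma_uvv = -11/6, Gamma_vuu = 0, Gamma_vuv = 6/11, Gamma_vvv = 0
X = (-9/2, 1/4), Y = (-19/4, 19/4) at the point

Answer: (nabla_X Y)^u = -161/96, (nabla_X Y)^v = 897/88
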